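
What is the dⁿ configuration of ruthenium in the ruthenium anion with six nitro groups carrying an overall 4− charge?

d⁶

Each nitro (N-bound nitrite) is −1; balancing the −4 overall charge requires Ru(II).
Ru sits in group 8, so the d-electron count is 8 − 2 = 6.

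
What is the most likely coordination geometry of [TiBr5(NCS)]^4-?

octahedral

Summing ligand charges against the −4 overall charge gives an oxidation state of +2 for titanium.
Titanium is a group-4 element; Ti(II) is therefore d².
Coordination number: 6.
Six donors around a single metal centre give an octahedral coordination sphere.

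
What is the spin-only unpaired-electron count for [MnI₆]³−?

Summing ligand charges against the −3 overall charge gives an oxidation state of +3 for manganese.
Mn sits in group 7, so the d-electron count is 7 − 3 = 4.
The spin state decides the count: Iodide is a weak-field ligand for a first-row metal, so the complex is high-spin.
An octahedral high-spin d⁴ ion is t₂g³e_g¹, giving 4 unpaired electrons.

4 unpaired electrons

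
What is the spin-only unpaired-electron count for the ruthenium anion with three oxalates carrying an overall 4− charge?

0 unpaired electrons

Summing ligand charges against the −4 overall charge gives an oxidation state of +2 for ruthenium.
Ruthenium is a group-8 element; Ru(II) is therefore d⁶.
Counting donor atoms: 3×oxalate (bidentate) → 6 donors. Coordination number = 6.
The spin state decides the count: a 4d ion has a large Δₒ and is invariably low-spin.
An octahedral low-spin d⁶ ion is t₂g⁶e_g⁰, giving 0 unpaired electrons.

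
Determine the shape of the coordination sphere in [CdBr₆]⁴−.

Each bromide is −1; balancing the −4 overall charge requires Cd(II).
Cadmium is a group-12 element; Cd(II) is therefore d¹⁰.
Coordination number: 6.
Six donors around a single metal centre give an octahedral coordination sphere.

octahedral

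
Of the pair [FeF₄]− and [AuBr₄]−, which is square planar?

For [FeF₄]−: Ligand charges: each fluoride is −1. With an overall charge of −1 the iron centre must be in the +3 oxidation state. Iron is a group-8 element; Fe(III) is therefore d⁵. A high-spin d⁵ ion has zero CFSE in either geometry, so four ligands adopt the sterically favoured tetrahedral geometry. → tetrahedral.
For [AuBr₄]−: Each bromide is −1; balancing the −1 overall charge requires Au(III). Gold is a group-11 element; Au(III) is therefore d⁸. A 5d d⁸ ion has a large crystal-field splitting; square planar leaves the high-energy d_{x²−y²} orbital empty and maximises CFSE. → square planar.

[AuBr₄]−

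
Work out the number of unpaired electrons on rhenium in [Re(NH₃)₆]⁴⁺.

Ammonia is neutral; balancing the +4 overall charge requires Re(IV).
Group 7 minus oxidation state 4 gives a d³ configuration.
In an octahedral field the d³ configuration is t₂g³e_g⁰ (only one arrangement possible), giving 3 unpaired electrons.

3 unpaired electrons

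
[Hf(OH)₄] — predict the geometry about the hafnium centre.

Summing ligand charges against the 0 overall charge gives an oxidation state of +4 for hafnium.
Group 4 minus oxidation state 4 gives a d⁰ configuration.
With 4 monodentate ligands the coordination number is 4.
A d⁰ ion has no crystal-field stabilisation preference between square planar and tetrahedral, so four ligands adopt the sterically favoured tetrahedral geometry.

tetrahedral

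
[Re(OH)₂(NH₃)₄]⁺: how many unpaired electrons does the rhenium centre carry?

2 unpaired electrons

Ligand charges: each hydroxide is −1; ammonia is neutral. With an overall charge of +1 the rhenium centre must be in the +3 oxidation state.
Group 7 minus oxidation state 3 gives a d⁴ configuration.
The spin state decides the count: a 5d ion has a large Δₒ and is invariably low-spin.
An octahedral low-spin d⁴ ion is t₂g⁴e_g⁰, giving 2 unpaired electrons.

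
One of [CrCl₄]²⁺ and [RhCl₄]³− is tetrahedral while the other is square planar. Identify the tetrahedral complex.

[CrCl₄]²⁺

For [CrCl₄]²⁺: Each chloride is −1; balancing the +2 overall charge requires Cr(VI). Cr sits in group 6, so the d-electron count is 6 − 6 = 0. A d⁰ ion has no crystal-field stabilisation preference between square planar and tetrahedral, so four ligands adopt the sterically favoured tetrahedral geometry. → tetrahedral.
For [RhCl₄]³−: Each chloride is −1; balancing the −3 overall charge requires Rh(I). Rh sits in group 9, so the d-electron count is 9 − 1 = 8. A 4d d⁸ ion has a large crystal-field splitting; square planar leaves the high-energy d_{x²−y²} orbital empty and maximises CFSE. → square planar.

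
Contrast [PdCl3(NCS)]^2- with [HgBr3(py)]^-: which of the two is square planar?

[PdCl3(NCS)]^2-

For [PdCl3(NCS)]^2-: Ligand charges: each chloride is −1; each isothiocyanate is −1. With an overall charge of −2 the palladium centre must be in the +2 oxidation state. Pd sits in group 10, so the d-electron count is 10 − 2 = 8. A 4d d⁸ ion has a large crystal-field splitting; square planar leaves the high-energy d_{x²−y²} orbital empty and maximises CFSE. → square planar.
For [HgBr3(py)]^-: Ligand charges: each bromide is −1; pyridine is neutral. With an overall charge of −1 the mercury centre must be in the +2 oxidation state. Mercury is a group-12 element; Hg(II) is therefore d¹⁰. A d¹⁰ ion has no crystal-field stabilisation preference between square planar and tetrahedral, so four ligands adopt the sterically favoured tetrahedral geometry. → tetrahedral.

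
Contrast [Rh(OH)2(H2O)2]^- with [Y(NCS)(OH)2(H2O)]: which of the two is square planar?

[Rh(OH)2(H2O)2]^-

For [Rh(OH)2(H2O)2]^-: Ligand charges: each hydroxide is −1; water is neutral. With an overall charge of −1 the rhodium centre must be in the +1 oxidation state. Rhodium is a group-9 element; Rh(I) is therefore d⁸. A 4d d⁸ ion has a large crystal-field splitting; square planar leaves the high-energy d_{x²−y²} orbital empty and maximises CFSE. → square planar.
For [Y(NCS)(OH)2(H2O)]: Summing ligand charges against the 0 overall charge gives an oxidation state of +3 for yttrium. Yttrium is a group-3 element; Y(III) is therefore d⁰. A d⁰ ion has no crystal-field stabilisation preference between square planar and tetrahedral, so four ligands adopt the sterically favoured tetrahedral geometry. → tetrahedral.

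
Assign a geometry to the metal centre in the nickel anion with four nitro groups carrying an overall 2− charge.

Summing ligand charges against the −2 overall charge gives an oxidation state of +2 for nickel.
Ni sits in group 10, so the d-electron count is 10 − 2 = 8.
Coordination number: 4.
Nitro (N-bound nitrite) is a strong-field ligand (high in the spectrochemical series).
A 3d d⁸ ion with strong-field ligands gains enough CFSE to favour square planar over tetrahedral.

square planar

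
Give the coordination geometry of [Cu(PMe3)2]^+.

Summing ligand charges against the +1 overall charge gives an oxidation state of +1 for copper.
Copper is a group-11 element; Cu(I) is therefore d¹⁰.
Coordination number: 2.
A d¹⁰ ion with only two ligands adopts a linear arrangement (sp hybridisation; no CFSE preference).

linear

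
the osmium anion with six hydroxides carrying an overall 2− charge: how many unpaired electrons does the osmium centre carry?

Summing ligand charges against the −2 overall charge gives an oxidation state of +4 for osmium.
Os sits in group 8, so the d-electron count is 8 − 4 = 4.
The spin state decides the count: a 5d ion has a large Δₒ and is invariably low-spin.
An octahedral low-spin d⁴ ion is t₂g⁴e_g⁰, giving 2 unpaired electrons.

2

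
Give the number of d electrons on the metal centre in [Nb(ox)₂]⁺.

Summing ligand charges against the +1 overall charge gives an oxidation state of +5 for niobium.
Niobium is a group-5 element; Nb(V) is therefore d⁰.

d0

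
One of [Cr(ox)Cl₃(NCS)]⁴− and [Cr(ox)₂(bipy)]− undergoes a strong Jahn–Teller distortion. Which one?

[Cr(ox)Cl₃(NCS)]⁴−: Ligand charges: each oxalate is −2; each chloride is −1; each isothiocyanate is −1. With an overall charge of −4 the chromium centre must be in the +2 oxidation state. Chromium is a group-6 element; Cr(II) is therefore d⁴. Chloride, isothiocyanate, and oxalate are weak-field ligands for a first-row metal, so the complex is high-spin. The t₂g³e_g¹ (high-spin) configuration has an unevenly filled e_g set; the Jahn–Teller theorem predicts a tetragonal distortion (typically axial elongation) to lift the degeneracy.
[Cr(ox)₂(bipy)]−: Each oxalate is −2; 2,2′-bipyridine is neutral; balancing the −1 overall charge requires Cr(III). Chromium is a group-6 element; Cr(III) is therefore d³. The d³ configuration leaves the e_g set evenly filled (or empty) — no strong Jahn–Teller driving force.

[Cr(ox)Cl₃(NCS)]⁴−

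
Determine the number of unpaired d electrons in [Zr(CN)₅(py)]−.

0 unpaired electrons

Summing ligand charges against the −1 overall charge gives an oxidation state of +4 for zirconium.
Group 4 minus oxidation state 4 gives a d⁰ configuration.
In an octahedral field the d⁰ configuration is t₂g⁰e_g⁰, giving 0 unpaired electrons.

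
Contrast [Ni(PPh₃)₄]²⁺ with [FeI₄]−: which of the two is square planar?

For [Ni(PPh₃)₄]²⁺: Triphenylphosphine is neutral; balancing the +2 overall charge requires Ni(II). Nickel is a group-10 element; Ni(II) is therefore d⁸. Triphenylphosphine is a strong-field ligand (high in the spectrochemical series). A 3d d⁸ ion with strong-field ligands gains enough CFSE to favour square planar over tetrahedral. → square planar.
For [FeI₄]−: Summing ligand charges against the −1 overall charge gives an oxidation state of +3 for iron. Fe sits in group 8, so the d-electron count is 8 − 3 = 5. A high-spin d⁵ ion has zero CFSE in either geometry, so four ligands adopt the sterically favoured tetrahedral geometry. → tetrahedral.

[Ni(PPh₃)₄]²⁺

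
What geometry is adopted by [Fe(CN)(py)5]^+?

Summing ligand charges against the +1 overall charge gives an oxidation state of +2 for iron.
Fe sits in group 8, so the d-electron count is 8 − 2 = 6.
Coordination number: 6.
Six donors around a single metal centre give an octahedral coordination sphere.

octahedral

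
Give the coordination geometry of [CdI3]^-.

trigonal planar

Ligand charges: each iodide is −1. With an overall charge of −1 the cadmium centre must be in the +2 oxidation state.
Group 12 minus oxidation state 2 gives a d¹⁰ configuration.
Coordination number: 3.
Three ligands around a d¹⁰ centre minimise repulsion in a trigonal-planar arrangement.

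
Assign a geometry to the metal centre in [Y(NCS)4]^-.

Each isothiocyanate is −1; balancing the −1 overall charge requires Y(III).
Y sits in group 3, so the d-electron count is 3 − 3 = 0.
With 4 monodentate ligands the coordination number is 4.
A d⁰ ion has no crystal-field stabilisation preference between square planar and tetrahedral, so four ligands adopt the sterically favoured tetrahedral geometry.

tetrahedral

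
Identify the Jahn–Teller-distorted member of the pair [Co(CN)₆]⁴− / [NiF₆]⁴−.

[Co(CN)₆]⁴−

[Co(CN)₆]⁴−: Summing ligand charges against the −4 overall charge gives an oxidation state of +2 for cobalt. Group 9 minus oxidation state 2 gives a d⁷ configuration. Cyanide is a strong-field ligand (high in the spectrochemical series) for a first-row metal, so the complex is low-spin. The t₂g⁶e_g¹ (low-spin) configuration has an unevenly filled e_g set; the Jahn–Teller theorem predicts a tetragonal distortion (typically axial elongation) to lift the degeneracy.
[NiF₆]⁴−: Summing ligand charges against the −4 overall charge gives an oxidation state of +2 for nickel. Nickel is a group-10 element; Ni(II) is therefore d⁸. The d⁸ configuration leaves the e_g set evenly filled (or empty) — no strong Jahn–Teller driving force.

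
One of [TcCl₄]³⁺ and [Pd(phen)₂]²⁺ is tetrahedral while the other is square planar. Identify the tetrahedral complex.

[TcCl₄]³⁺

For [TcCl₄]³⁺: Summing ligand charges against the +3 overall charge gives an oxidation state of +7 for technetium. Group 7 minus oxidation state 7 gives a d⁰ configuration. A d⁰ ion has no crystal-field stabilisation preference between square planar and tetrahedral, so four ligands adopt the sterically favoured tetrahedral geometry. → tetrahedral.
For [Pd(phen)₂]²⁺: Summing ligand charges against the +2 overall charge gives an oxidation state of +2 for palladium. Pd sits in group 10, so the d-electron count is 10 − 2 = 8. A 4d d⁸ ion has a large crystal-field splitting; square planar leaves the high-energy d_{x²−y²} orbital empty and maximises CFSE. → square planar.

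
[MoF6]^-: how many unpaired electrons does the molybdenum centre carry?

Each fluoride is −1; balancing the −1 overall charge requires Mo(V).
Molybdenum is a group-6 element; Mo(V) is therefore d¹.
In an octahedral field the d¹ configuration is t₂g¹e_g⁰ (only one arrangement possible), giving 1 unpaired electron.

1 unpaired electron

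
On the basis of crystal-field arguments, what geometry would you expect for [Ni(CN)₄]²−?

square planar

Summing ligand charges against the −2 overall charge gives an oxidation state of +2 for nickel.
Ni sits in group 10, so the d-electron count is 10 − 2 = 8.
With 4 monodentate ligands the coordination number is 4.
Cyanide is a strong-field ligand (high in the spectrochemical series).
A 3d d⁸ ion with strong-field ligands gains enough CFSE to favour square planar over tetrahedral.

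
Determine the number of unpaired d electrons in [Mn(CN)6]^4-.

1 unpaired electron

Summing ligand charges against the −4 overall charge gives an oxidation state of +2 for manganese.
Mn sits in group 7, so the d-electron count is 7 − 2 = 5.
The spin state decides the count: Cyanide is a strong-field ligand (high in the spectrochemical series) for a first-row metal, so the complex is low-spin.
An octahedral low-spin d⁵ ion is t₂g⁵e_g⁰, giving 1 unpaired electron.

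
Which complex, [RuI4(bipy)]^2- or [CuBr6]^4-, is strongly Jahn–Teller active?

[RuI4(bipy)]^2-: Each iodide is −1; 2,2′-bipyridine is neutral; balancing the −2 overall charge requires Ru(II). Ru sits in group 8, so the d-electron count is 8 − 2 = 6. A 4d ion has a large Δₒ and is invariably low-spin. The d⁶ configuration leaves the e_g set evenly filled (or empty) — no strong Jahn–Teller driving force.
[CuBr6]^4-: Summing ligand charges against the −4 overall charge gives an oxidation state of +2 for copper. Group 11 minus oxidation state 2 gives a d⁹ configuration. The t₂g⁶e_g³ configuration has an unevenly filled e_g set; the Jahn–Teller theorem predicts a tetragonal distortion (typically axial elongation) to lift the degeneracy.

[CuBr6]^4-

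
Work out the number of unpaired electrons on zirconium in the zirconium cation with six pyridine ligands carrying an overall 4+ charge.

0

Ligand charges: pyridine is neutral. With an overall charge of +4 the zirconium centre must be in the +4 oxidation state.
Group 4 minus oxidation state 4 gives a d⁰ configuration.
In an octahedral field the d⁰ configuration is t₂g⁰e_g⁰, giving 0 unpaired electrons.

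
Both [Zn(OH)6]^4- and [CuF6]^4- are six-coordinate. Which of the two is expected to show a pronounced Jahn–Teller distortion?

[Zn(OH)6]^4-: Ligand charges: each hydroxide is −1. With an overall charge of −4 the zinc centre must be in the +2 oxidation state. Group 12 minus oxidation state 2 gives a d¹⁰ configuration. The d¹⁰ configuration leaves the e_g set evenly filled (or empty) — no strong Jahn–Teller driving force.
[CuF6]^4-: Ligand charges: each fluoride is −1. With an overall charge of −4 the copper centre must be in the +2 oxidation state. Cu sits in group 11, so the d-electron count is 11 − 2 = 9. The t₂g⁶e_g³ configuration has an unevenly filled e_g set; the Jahn–Teller theorem predicts a tetragonal distortion (typically axial elongation) to lift the degeneracy.

[CuF6]^4-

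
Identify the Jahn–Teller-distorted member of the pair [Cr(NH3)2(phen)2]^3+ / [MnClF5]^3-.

[Cr(NH3)2(phen)2]^3+: Summing ligand charges against the +3 overall charge gives an oxidation state of +3 for chromium. Group 6 minus oxidation state 3 gives a d³ configuration. The d³ configuration leaves the e_g set evenly filled (or empty) — no strong Jahn–Teller driving force.
[MnClF5]^3-: Each chloride is −1; each fluoride is −1; balancing the −3 overall charge requires Mn(III). Manganese is a group-7 element; Mn(III) is therefore d⁴. Chloride and fluoride are weak-field ligands for a first-row metal, so the complex is high-spin. The t₂g³e_g¹ (high-spin) configuration has an unevenly filled e_g set; the Jahn–Teller theorem predicts a tetragonal distortion (typically axial elongation) to lift the degeneracy.

[MnClF5]^3-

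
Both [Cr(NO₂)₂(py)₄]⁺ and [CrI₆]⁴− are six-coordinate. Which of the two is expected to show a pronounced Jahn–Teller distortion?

[CrI₆]⁴−

[Cr(NO₂)₂(py)₄]⁺: Summing ligand charges against the +1 overall charge gives an oxidation state of +3 for chromium. Cr sits in group 6, so the d-electron count is 6 − 3 = 3. The d³ configuration leaves the e_g set evenly filled (or empty) — no strong Jahn–Teller driving force.
[CrI₆]⁴−: Ligand charges: each iodide is −1. With an overall charge of −4 the chromium centre must be in the +2 oxidation state. Cr sits in group 6, so the d-electron count is 6 − 2 = 4. Iodide is a weak-field ligand for a first-row metal, so the complex is high-spin. The t₂g³e_g¹ (high-spin) configuration has an unevenly filled e_g set; the Jahn–Teller theorem predicts a tetragonal distortion (typically axial elongation) to lift the degeneracy.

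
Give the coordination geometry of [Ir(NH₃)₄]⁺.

square planar

Ligand charges: ammonia is neutral. With an overall charge of +1 the iridium centre must be in the +1 oxidation state.
Iridium is a group-9 element; Ir(I) is therefore d⁸.
Coordination number: 4.
A 5d d⁸ ion has a large crystal-field splitting; square planar leaves the high-energy d_{x²−y²} orbital empty and maximises CFSE.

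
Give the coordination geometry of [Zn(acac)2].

Each acetylacetonate is −1; balancing the 0 overall charge requires Zn(II).
Group 12 minus oxidation state 2 gives a d¹⁰ configuration.
Counting donor atoms: 2×acetylacetonate (bidentate) → 4 donors. Coordination number = 4.
A d¹⁰ ion has no crystal-field stabilisation preference between square planar and tetrahedral, so four ligands adopt the sterically favoured tetrahedral geometry.

tetrahedral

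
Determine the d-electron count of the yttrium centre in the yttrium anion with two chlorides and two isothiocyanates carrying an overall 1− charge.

d⁰

Each chloride is −1; each isothiocyanate is −1; balancing the −1 overall charge requires Y(III).
Yttrium is a group-3 element; Y(III) is therefore d⁰.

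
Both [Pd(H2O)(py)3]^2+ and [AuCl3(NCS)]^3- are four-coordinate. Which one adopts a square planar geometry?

[Pd(H2O)(py)3]^2+

For [Pd(H2O)(py)3]^2+: Water is neutral; pyridine is neutral; balancing the +2 overall charge requires Pd(II). Pd sits in group 10, so the d-electron count is 10 − 2 = 8. A 4d d⁸ ion has a large crystal-field splitting; square planar leaves the high-energy d_{x²−y²} orbital empty and maximises CFSE. → square planar.
For [AuCl3(NCS)]^3-: Summing ligand charges against the −3 overall charge gives an oxidation state of +1 for gold. Group 11 minus oxidation state 1 gives a d¹⁰ configuration. A d¹⁰ ion has no crystal-field stabilisation preference between square planar and tetrahedral, so four ligands adopt the sterically favoured tetrahedral geometry. → tetrahedral.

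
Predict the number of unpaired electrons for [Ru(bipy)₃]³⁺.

Summing ligand charges against the +3 overall charge gives an oxidation state of +3 for ruthenium.
Group 8 minus oxidation state 3 gives a d⁵ configuration.
Counting donor atoms: 3×2,2′-bipyridine (bidentate) → 6 donors. Coordination number = 6.
The spin state decides the count: a 4d ion has a large Δₒ and is invariably low-spin.
An octahedral low-spin d⁵ ion is t₂g⁵e_g⁰, giving 1 unpaired electron.

1 unpaired electron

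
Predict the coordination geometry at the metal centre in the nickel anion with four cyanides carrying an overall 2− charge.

square planar

Summing ligand charges against the −2 overall charge gives an oxidation state of +2 for nickel.
Group 10 minus oxidation state 2 gives a d⁸ configuration.
Coordination number: 4.
Cyanide is a strong-field ligand (high in the spectrochemical series).
A 3d d⁸ ion with strong-field ligands gains enough CFSE to favour square planar over tetrahedral.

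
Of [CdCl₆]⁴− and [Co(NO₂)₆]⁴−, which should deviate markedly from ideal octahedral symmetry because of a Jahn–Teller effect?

[CdCl₆]⁴−: Ligand charges: each chloride is −1. With an overall charge of −4 the cadmium centre must be in the +2 oxidation state. Cadmium is a group-12 element; Cd(II) is therefore d¹⁰. The d¹⁰ configuration leaves the e_g set evenly filled (or empty) — no strong Jahn–Teller driving force.
[Co(NO₂)₆]⁴−: Each nitro (N-bound nitrite) is −1; balancing the −4 overall charge requires Co(II). Co sits in group 9, so the d-electron count is 9 − 2 = 7. Nitro (N-bound nitrite) is a strong-field ligand (high in the spectrochemical series) for a first-row metal, so the complex is low-spin. The t₂g⁶e_g¹ (low-spin) configuration has an unevenly filled e_g set; the Jahn–Teller theorem predicts a tetragonal distortion (typically axial elongation) to lift the degeneracy.

[Co(NO₂)₆]⁴−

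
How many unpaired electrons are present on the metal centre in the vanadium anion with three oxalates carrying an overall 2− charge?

Each oxalate is −2; balancing the −2 overall charge requires V(IV).
Vanadium is a group-5 element; V(IV) is therefore d¹.
Counting donor atoms: 3×oxalate (bidentate) → 6 donors. Coordination number = 6.
In an octahedral field the d¹ configuration is t₂g¹e_g⁰ (only one arrangement possible), giving 1 unpaired electron.

1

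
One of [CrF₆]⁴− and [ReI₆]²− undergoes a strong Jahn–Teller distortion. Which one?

[CrF₆]⁴−: Each fluoride is −1; balancing the −4 overall charge requires Cr(II). Group 6 minus oxidation state 2 gives a d⁴ configuration. Fluoride is a weak-field ligand for a first-row metal, so the complex is high-spin. The t₂g³e_g¹ (high-spin) configuration has an unevenly filled e_g set; the Jahn–Teller theorem predicts a tetragonal distortion (typically axial elongation) to lift the degeneracy.
[ReI₆]²−: Ligand charges: each iodide is −1. With an overall charge of −2 the rhenium centre must be in the +4 oxidation state. Re sits in group 7, so the d-electron count is 7 − 4 = 3. The d³ configuration leaves the e_g set evenly filled (or empty) — no strong Jahn–Teller driving force.

[CrF₆]⁴−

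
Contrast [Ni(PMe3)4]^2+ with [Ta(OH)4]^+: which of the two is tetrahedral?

For [Ni(PMe3)4]^2+: Summing ligand charges against the +2 overall charge gives an oxidation state of +2 for nickel. Ni sits in group 10, so the d-electron count is 10 − 2 = 8. Trimethylphosphine is a strong-field ligand (high in the spectrochemical series). A 3d d⁸ ion with strong-field ligands gains enough CFSE to favour square planar over tetrahedral. → square planar.
For [Ta(OH)4]^+: Ligand charges: each hydroxide is −1. With an overall charge of +1 the tantalum centre must be in the +5 oxidation state. Group 5 minus oxidation state 5 gives a d⁰ configuration. A d⁰ ion has no crystal-field stabilisation preference between square planar and tetrahedral, so four ligands adopt the sterically favoured tetrahedral geometry. → tetrahedral.

[Ta(OH)4]^+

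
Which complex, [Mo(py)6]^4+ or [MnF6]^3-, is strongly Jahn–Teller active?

[MnF6]^3-

[Mo(py)6]^4+: Pyridine is neutral; balancing the +4 overall charge requires Mo(IV). Group 6 minus oxidation state 4 gives a d² configuration. The d² configuration leaves the e_g set evenly filled (or empty) — no strong Jahn–Teller driving force.
[MnF6]^3-: Ligand charges: each fluoride is −1. With an overall charge of −3 the manganese centre must be in the +3 oxidation state. Mn sits in group 7, so the d-electron count is 7 − 3 = 4. Fluoride is a weak-field ligand for a first-row metal, so the complex is high-spin. The t₂g³e_g¹ (high-spin) configuration has an unevenly filled e_g set; the Jahn–Teller theorem predicts a tetragonal distortion (typically axial elongation) to lift the degeneracy.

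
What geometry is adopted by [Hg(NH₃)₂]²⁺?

linear

Ligand charges: ammonia is neutral. With an overall charge of +2 the mercury centre must be in the +2 oxidation state.
Group 12 minus oxidation state 2 gives a d¹⁰ configuration.
Coordination number: 2.
A d¹⁰ ion with only two ligands adopts a linear arrangement (sp hybridisation; no CFSE preference).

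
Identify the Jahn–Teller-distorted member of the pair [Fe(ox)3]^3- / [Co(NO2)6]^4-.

[Co(NO2)6]^4-

[Fe(ox)3]^3-: Ligand charges: each oxalate is −2. With an overall charge of −3 the iron centre must be in the +3 oxidation state. Iron is a group-8 element; Fe(III) is therefore d⁵. Oxalate is a weak-field ligand for a first-row metal, so the complex is high-spin. The d⁵ configuration leaves the e_g set evenly filled (or empty) — no strong Jahn–Teller driving force.
[Co(NO2)6]^4-: Summing ligand charges against the −4 overall charge gives an oxidation state of +2 for cobalt. Co sits in group 9, so the d-electron count is 9 − 2 = 7. Nitro (N-bound nitrite) is a strong-field ligand (high in the spectrochemical series) for a first-row metal, so the complex is low-spin. The t₂g⁶e_g¹ (low-spin) configuration has an unevenly filled e_g set; the Jahn–Teller theorem predicts a tetragonal distortion (typically axial elongation) to lift the degeneracy.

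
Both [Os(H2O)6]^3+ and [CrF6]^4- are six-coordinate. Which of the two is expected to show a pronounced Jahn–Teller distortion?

[Os(H2O)6]^3+: Ligand charges: water is neutral. With an overall charge of +3 the osmium centre must be in the +3 oxidation state. Group 8 minus oxidation state 3 gives a d⁵ configuration. A 5d ion has a large Δₒ and is invariably low-spin. The d⁵ configuration leaves the e_g set evenly filled (or empty) — no strong Jahn–Teller driving force.
[CrF6]^4-: Summing ligand charges against the −4 overall charge gives an oxidation state of +2 for chromium. Group 6 minus oxidation state 2 gives a d⁴ configuration. Fluoride is a weak-field ligand for a first-row metal, so the complex is high-spin. The t₂g³e_g¹ (high-spin) configuration has an unevenly filled e_g set; the Jahn–Teller theorem predicts a tetragonal distortion (typically axial elongation) to lift the degeneracy.

[CrF6]^4-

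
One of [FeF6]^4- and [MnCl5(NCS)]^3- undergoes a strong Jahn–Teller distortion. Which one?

[MnCl5(NCS)]^3-

[FeF6]^4-: Summing ligand charges against the −4 overall charge gives an oxidation state of +2 for iron. Fe sits in group 8, so the d-electron count is 8 − 2 = 6. Fluoride is a weak-field ligand for a first-row metal, so the complex is high-spin. The d⁶ configuration leaves the e_g set evenly filled (or empty) — no strong Jahn–Teller driving force.
[MnCl5(NCS)]^3-: Each chloride is −1; each isothiocyanate is −1; balancing the −3 overall charge requires Mn(III). Manganese is a group-7 element; Mn(III) is therefore d⁴. Chloride and isothiocyanate are weak-field ligands for a first-row metal, so the complex is high-spin. The t₂g³e_g¹ (high-spin) configuration has an unevenly filled e_g set; the Jahn–Teller theorem predicts a tetragonal distortion (typically axial elongation) to lift the degeneracy.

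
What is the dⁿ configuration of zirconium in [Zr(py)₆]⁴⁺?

d⁰

Pyridine is neutral; balancing the +4 overall charge requires Zr(IV).
Zirconium is a group-4 element; Zr(IV) is therefore d⁰.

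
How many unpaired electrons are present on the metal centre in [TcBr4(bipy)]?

Each bromide is −1; 2,2′-bipyridine is neutral; balancing the 0 overall charge requires Tc(IV).
Tc sits in group 7, so the d-electron count is 7 − 4 = 3.
Counting donor atoms: 4×bromide (monodentate) → 4 donors; 1×2,2′-bipyridine (bidentate) → 2 donors. Coordination number = 6.
In an octahedral field the d³ configuration is t₂g³e_g⁰ (only one arrangement possible), giving 3 unpaired electrons.

3 unpaired electrons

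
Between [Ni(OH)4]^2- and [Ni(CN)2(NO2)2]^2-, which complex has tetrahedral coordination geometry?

For [Ni(OH)4]^2-: Ligand charges: each hydroxide is −1. With an overall charge of −2 the nickel centre must be in the +2 oxidation state. Nickel is a group-10 element; Ni(II) is therefore d⁸. Hydroxide is a weak-field ligand. With weak-field ligands the CFSE gain from square planar is small, so a 3d d⁸ ion takes the sterically preferred tetrahedral geometry. → tetrahedral.
For [Ni(CN)2(NO2)2]^2-: Each cyanide is −1; each nitro (N-bound nitrite) is −1; balancing the −2 overall charge requires Ni(II). Ni sits in group 10, so the d-electron count is 10 − 2 = 8. Cyanide and nitro (N-bound nitrite) are strong-field ligands (high in the spectrochemical series). A 3d d⁸ ion with strong-field ligands gains enough CFSE to favour square planar over tetrahedral. → square planar.

[Ni(OH)4]^2-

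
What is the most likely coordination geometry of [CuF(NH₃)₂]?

Summing ligand charges against the 0 overall charge gives an oxidation state of +1 for copper.
Group 11 minus oxidation state 1 gives a d¹⁰ configuration.
With 3 monodentate ligands the coordination number is 3.
Three ligands around a d¹⁰ centre minimise repulsion in a trigonal-planar arrangement.

trigonal planar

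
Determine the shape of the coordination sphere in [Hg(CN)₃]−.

Each cyanide is −1; balancing the −1 overall charge requires Hg(II).
Group 12 minus oxidation state 2 gives a d¹⁰ configuration.
With 3 monodentate ligands the coordination number is 3.
Three ligands around a d¹⁰ centre minimise repulsion in a trigonal-planar arrangement.

trigonal planar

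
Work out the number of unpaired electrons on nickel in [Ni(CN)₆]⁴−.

Summing ligand charges against the −4 overall charge gives an oxidation state of +2 for nickel.
Nickel is a group-10 element; Ni(II) is therefore d⁸.
In an octahedral field the d⁸ configuration is t₂g⁶e_g² (only one arrangement possible), giving 2 unpaired electrons.

2 unpaired electrons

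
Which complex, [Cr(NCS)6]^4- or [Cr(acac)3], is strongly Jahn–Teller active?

[Cr(NCS)6]^4-: Ligand charges: each isothiocyanate is −1. With an overall charge of −4 the chromium centre must be in the +2 oxidation state. Chromium is a group-6 element; Cr(II) is therefore d⁴. Isothiocyanate is a weak-field ligand for a first-row metal, so the complex is high-spin. The t₂g³e_g¹ (high-spin) configuration has an unevenly filled e_g set; the Jahn–Teller theorem predicts a tetragonal distortion (typically axial elongation) to lift the degeneracy.
[Cr(acac)3]: Each acetylacetonate is −1; balancing the 0 overall charge requires Cr(III). Cr sits in group 6, so the d-electron count is 6 − 3 = 3. The d³ configuration leaves the e_g set evenly filled (or empty) — no strong Jahn–Teller driving force.

[Cr(NCS)6]^4-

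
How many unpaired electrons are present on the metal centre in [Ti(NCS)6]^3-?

1

Ligand charges: each isothiocyanate is −1. With an overall charge of −3 the titanium centre must be in the +3 oxidation state.
Ti sits in group 4, so the d-electron count is 4 − 3 = 1.
In an octahedral field the d¹ configuration is t₂g¹e_g⁰ (only one arrangement possible), giving 1 unpaired electron.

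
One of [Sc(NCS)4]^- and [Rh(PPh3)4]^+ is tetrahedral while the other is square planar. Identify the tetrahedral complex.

[Sc(NCS)4]^-

For [Sc(NCS)4]^-: Summing ligand charges against the −1 overall charge gives an oxidation state of +3 for scandium. Sc sits in group 3, so the d-electron count is 3 − 3 = 0. A d⁰ ion has no crystal-field stabilisation preference between square planar and tetrahedral, so four ligands adopt the sterically favoured tetrahedral geometry. → tetrahedral.
For [Rh(PPh3)4]^+: Triphenylphosphine is neutral; balancing the +1 overall charge requires Rh(I). Group 9 minus oxidation state 1 gives a d⁸ configuration. A 4d d⁸ ion has a large crystal-field splitting; square planar leaves the high-energy d_{x²−y²} orbital empty and maximises CFSE. → square planar.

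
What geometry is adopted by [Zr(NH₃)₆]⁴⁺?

octahedral

Summing ligand charges against the +4 overall charge gives an oxidation state of +4 for zirconium.
Zirconium is a group-4 element; Zr(IV) is therefore d⁰.
Coordination number: 6.
Six donors around a single metal centre give an octahedral coordination sphere.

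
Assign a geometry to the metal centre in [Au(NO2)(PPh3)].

Ligand charges: each nitro (N-bound nitrite) is −1; triphenylphosphine is neutral. With an overall charge of 0 the gold centre must be in the +1 oxidation state.
Au sits in group 11, so the d-electron count is 11 − 1 = 10.
Coordination number: 2.
A d¹⁰ ion with only two ligands adopts a linear arrangement (sp hybridisation; no CFSE preference).

linear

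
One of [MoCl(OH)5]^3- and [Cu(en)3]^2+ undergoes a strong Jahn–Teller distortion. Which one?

[Cu(en)3]^2+

[MoCl(OH)5]^3-: Each chloride is −1; each hydroxide is −1; balancing the −3 overall charge requires Mo(III). Mo sits in group 6, so the d-electron count is 6 − 3 = 3. The d³ configuration leaves the e_g set evenly filled (or empty) — no strong Jahn–Teller driving force.
[Cu(en)3]^2+: Ligand charges: ethylenediamine is neutral. With an overall charge of +2 the copper centre must be in the +2 oxidation state. Copper is a group-11 element; Cu(II) is therefore d⁹. The t₂g⁶e_g³ configuration has an unevenly filled e_g set; the Jahn–Teller theorem predicts a tetragonal distortion (typically axial elongation) to lift the degeneracy.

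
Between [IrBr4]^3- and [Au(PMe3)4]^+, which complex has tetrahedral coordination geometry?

For [IrBr4]^3-: Summing ligand charges against the −3 overall charge gives an oxidation state of +1 for iridium. Group 9 minus oxidation state 1 gives a d⁸ configuration. A 5d d⁸ ion has a large crystal-field splitting; square planar leaves the high-energy d_{x²−y²} orbital empty and maximises CFSE. → square planar.
For [Au(PMe3)4]^+: Summing ligand charges against the +1 overall charge gives an oxidation state of +1 for gold. Group 11 minus oxidation state 1 gives a d¹⁰ configuration. A d¹⁰ ion has no crystal-field stabilisation preference between square planar and tetrahedral, so four ligands adopt the sterically favoured tetrahedral geometry. → tetrahedral.

[Au(PMe3)4]^+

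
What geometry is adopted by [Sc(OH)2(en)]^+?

tetrahedral

Ligand charges: each hydroxide is −1; ethylenediamine is neutral. With an overall charge of +1 the scandium centre must be in the +3 oxidation state.
Sc sits in group 3, so the d-electron count is 3 − 3 = 0.
Counting donor atoms: 2×hydroxide (monodentate) → 2 donors; 1×ethylenediamine (bidentate) → 2 donors. Coordination number = 4.
A d⁰ ion has no crystal-field stabilisation preference between square planar and tetrahedral, so four ligands adopt the sterically favoured tetrahedral geometry.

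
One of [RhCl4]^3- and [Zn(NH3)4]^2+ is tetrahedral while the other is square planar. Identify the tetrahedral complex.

[Zn(NH3)4]^2+

For [RhCl4]^3-: Ligand charges: each chloride is −1. With an overall charge of −3 the rhodium centre must be in the +1 oxidation state. Group 9 minus oxidation state 1 gives a d⁸ configuration. A 4d d⁸ ion has a large crystal-field splitting; square planar leaves the high-energy d_{x²−y²} orbital empty and maximises CFSE. → square planar.
For [Zn(NH3)4]^2+: Ammonia is neutral; balancing the +2 overall charge requires Zn(II). Zinc is a group-12 element; Zn(II) is therefore d¹⁰. A d¹⁰ ion has no crystal-field stabilisation preference between square planar and tetrahedral, so four ligands adopt the sterically favoured tetrahedral geometry. → tetrahedral.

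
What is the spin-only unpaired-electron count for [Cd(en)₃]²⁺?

0 unpaired electrons

Summing ligand charges against the +2 overall charge gives an oxidation state of +2 for cadmium.
Cd sits in group 12, so the d-electron count is 12 − 2 = 10.
Counting donor atoms: 3×ethylenediamine (bidentate) → 6 donors. Coordination number = 6.
In an octahedral field the d¹⁰ configuration is t₂g⁶e_g⁴, giving 0 unpaired electrons.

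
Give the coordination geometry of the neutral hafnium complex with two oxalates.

tetrahedral

Ligand charges: each oxalate is −2. With an overall charge of 0 the hafnium centre must be in the +4 oxidation state.
Hafnium is a group-4 element; Hf(IV) is therefore d⁰.
Counting donor atoms: 2×oxalate (bidentate) → 4 donors. Coordination number = 4.
A d⁰ ion has no crystal-field stabilisation preference between square planar and tetrahedral, so four ligands adopt the sterically favoured tetrahedral geometry.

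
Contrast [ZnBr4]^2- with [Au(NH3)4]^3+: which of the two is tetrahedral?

[ZnBr4]^2-

For [ZnBr4]^2-: Each bromide is −1; balancing the −2 overall charge requires Zn(II). Zn sits in group 12, so the d-electron count is 12 − 2 = 10. A d¹⁰ ion has no crystal-field stabilisation preference between square planar and tetrahedral, so four ligands adopt the sterically favoured tetrahedral geometry. → tetrahedral.
For [Au(NH3)4]^3+: Summing ligand charges against the +3 overall charge gives an oxidation state of +3 for gold. Gold is a group-11 element; Au(III) is therefore d⁸. A 5d d⁸ ion has a large crystal-field splitting; square planar leaves the high-energy d_{x²−y²} orbital empty and maximises CFSE. → square planar.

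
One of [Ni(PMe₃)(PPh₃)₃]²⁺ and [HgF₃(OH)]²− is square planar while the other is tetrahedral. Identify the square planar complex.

For [Ni(PMe₃)(PPh₃)₃]²⁺: Summing ligand charges against the +2 overall charge gives an oxidation state of +2 for nickel. Ni sits in group 10, so the d-electron count is 10 − 2 = 8. Trimethylphosphine and triphenylphosphine are strong-field ligands (high in the spectrochemical series). A 3d d⁸ ion with strong-field ligands gains enough CFSE to favour square planar over tetrahedral. → square planar.
For [HgF₃(OH)]²−: Summing ligand charges against the −2 overall charge gives an oxidation state of +2 for mercury. Hg sits in group 12, so the d-electron count is 12 − 2 = 10. A d¹⁰ ion has no crystal-field stabilisation preference between square planar and tetrahedral, so four ligands adopt the sterically favoured tetrahedral geometry. → tetrahedral.

[Ni(PMe₃)(PPh₃)₃]²⁺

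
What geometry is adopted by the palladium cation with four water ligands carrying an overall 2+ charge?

square planar

Water is neutral; balancing the +2 overall charge requires Pd(II).
Pd sits in group 10, so the d-electron count is 10 − 2 = 8.
Coordination number: 4.
A 4d d⁸ ion has a large crystal-field splitting; square planar leaves the high-energy d_{x²−y²} orbital empty and maximises CFSE.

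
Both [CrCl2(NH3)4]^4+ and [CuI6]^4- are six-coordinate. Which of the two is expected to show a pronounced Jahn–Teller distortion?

[CrCl2(NH3)4]^4+: Ligand charges: each chloride is −1; ammonia is neutral. With an overall charge of +4 the chromium centre must be in the +6 oxidation state. Cr sits in group 6, so the d-electron count is 6 − 6 = 0. The d⁰ configuration leaves the e_g set evenly filled (or empty) — no strong Jahn–Teller driving force.
[CuI6]^4-: Ligand charges: each iodide is −1. With an overall charge of −4 the copper centre must be in the +2 oxidation state. Copper is a group-11 element; Cu(II) is therefore d⁹. The t₂g⁶e_g³ configuration has an unevenly filled e_g set; the Jahn–Teller theorem predicts a tetragonal distortion (typically axial elongation) to lift the degeneracy.

[CuI6]^4-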